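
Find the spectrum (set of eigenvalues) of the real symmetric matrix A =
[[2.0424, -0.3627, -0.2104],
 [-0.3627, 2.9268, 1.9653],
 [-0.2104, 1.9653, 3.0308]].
sigma(A) ≈ {1, 2, 5}

A is real symmetric, so its spectrum consists of real eigenvalues. Expanding the characteristic polynomial of the displayed matrix gives
  det(λ I - A) = p(λ) = λ^3 + (-8)λ^2 + (17)λ + (-10).
Solving p(λ) = 0 yields eigenvalues ≈ 1, 2, 5. (A is shown rounded to 4 decimals, so these recover the underlying integer eigenvalues to within that precision.)
Verification: the trace of A = 8 equals the sum of eigenvalues 8, and det(A) ≈ 10.0003 matches the eigenvalue product 10.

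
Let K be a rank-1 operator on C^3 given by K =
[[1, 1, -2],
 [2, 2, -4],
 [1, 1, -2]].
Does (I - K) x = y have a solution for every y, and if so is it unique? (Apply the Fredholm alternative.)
(I - K) is singular (det(I - K) = 0, i.e. 1 ∈ sigma(K)). (I - K) x = y is solvable iff y ⊥ ker((I - K)^*) = span{(1, 1, -2)}, i.e. iff y_1 + y_2 - 2y_3 = 0. When solvable, the solutions are x = y + c·(1, 2, 1), c arbitrary (ker(I - K) = span{(1, 2, 1)}, dimension 1).

K has rank 1, so it is an outer product K = u v^T: every row of K is a multiple of one row vector. Reading off the entries, u = (1, 2, 1) and v = (1, 1, -2) (row i of K equals u_i·v^T). A rank-one matrix u v^T satisfies K u = u (v·u) and kills the (2)-dimensional subspace v^⊥, so its characteristic polynomial is lambda^2 (lambda - v·u) with v·u = tr K = 1. Hence the eigenvalues of I - K are 1 (multiplicity 2) and 1 - (1) = 0, so det(I - K) = 0. (Direct check: I - K =
[[0, -1, 2],
 [-2, -1, 4],
 [-1, -1, 3]]
has determinant 0.) So 1 is an eigenvalue of K and (I - K) is not invertible. The finite-dimensional Fredholm alternative says: either (I - K) is invertible, or ker(I - K) ≠ {0} and then range(I - K) = ker((I - K)^*)^⊥, with dim ker(I - K) = dim ker((I - K)^*). We are in the second case, so we need both kernels. Kernel of I - K: (I - K) u = u - u (v·u) = u - u = 0, so ker(I - K) = span{u} = span{(1, 2, 1)} (it is exactly 1-dimensional because rank(I - K) = 2). Kernel of the adjoint: K is real, so (I - K)^* = I - K^T = I - v u^T, and (I - v u^T) v = v - v (u·v) = 0; hence ker((I - K)^*) = span{v} = span{(1, 1, -2)}. Therefore (I - K) x = y is solvable iff <y, v> = 0, i.e. iff y_1 + y_2 - 2y_3 = 0. When this holds, K y = u (v·y) = 0, so (I - K) y = y and x = y is a particular solution; the full solution set is the line x = y + c·u = y + c·(1, 2, 1), c ∈ C.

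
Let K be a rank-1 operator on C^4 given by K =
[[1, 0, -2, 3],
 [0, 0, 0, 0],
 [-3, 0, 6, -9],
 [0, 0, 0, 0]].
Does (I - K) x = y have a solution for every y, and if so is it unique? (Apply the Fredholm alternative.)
(I - K) is invertible (det(I - K) = -6 ≠ 0), so for every y in C^4 the equation (I - K) x = y has a unique solution.

K has rank 1, so it is an outer product K = u v^T: every row of K is a multiple of one row vector. Reading off the entries, u = (1, 0, -3, 0) and v = (1, 0, -2, 3) (row i of K equals u_i·v^T). A rank-one matrix u v^T satisfies K u = u (v·u) and kills the (3)-dimensional subspace v^⊥, so its characteristic polynomial is lambda^3 (lambda - v·u) with v·u = tr K = 7. Hence the eigenvalues of I - K are 1 (multiplicity 3) and 1 - (7) = -6, so det(I - K) = -6. (Direct check: I - K =
[[0, 0, 2, -3],
 [0, 1, 0, 0],
 [3, 0, -5, 9],
 [0, 0, 0, 1]]
has determinant -6.) The finite-dimensional Fredholm alternative says: either (I - K) is invertible, or ker(I - K) ≠ {0} and then range(I - K) = ker((I - K)^*)^⊥, with dim ker(I - K) = dim ker((I - K)^*). Since det(I - K) ≠ 0, 1 is not an eigenvalue of K and ker(I - K) = {0}, so we are in the first case: for every y there is a unique x = (I - K)^(-1) y. Explicitly, by the Sherman–Morrison formula, (I - u v^T)^(-1) = I + u v^T/(1 - v·u), i.e. (I - K)^(-1) = I + K/(-6).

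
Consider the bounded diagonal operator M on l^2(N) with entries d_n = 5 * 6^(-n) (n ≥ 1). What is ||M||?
||M|| = 5/6 (attained at n = 1)

For M diagonal, ||M|| = sup_n |d_n|. The sequence d_n = 5 * 6^(-n) is positive and strictly decreasing (ratio 6^(-1) < 1), so the supremum is d_1 = 5/6. Hence ||M|| = 5/6.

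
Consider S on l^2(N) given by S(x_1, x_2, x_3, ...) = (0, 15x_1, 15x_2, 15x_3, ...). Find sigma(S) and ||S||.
sigma(S) = closed disk {z in C : |z| ≤ 15}; ||S|| = 15

Note S = 15·U where U is the unit right shift (U x)_k = x_{k-1} (with x_0 := 0); so ||S|| = 15||U|| and sigma(S) = 15·sigma(U). ||S x||^2 = sum_{k≥1} |15x_k|^2 = 225||x||^2, so ||S|| = 15 and sigma(S) ⊂ {|z| ≤ 15}. For any |lambda| < 15, the equation (S - lambda I) x = 0 forces x_1 = 0, then 15x_k = lambda x_{k+1} ⇒ x = 0, so S has no eigenvalues. But (S - lambda I) is not surjective for |lambda| < 15: solving (S - lambda I) x = e_1 would require x_n proportional to (lambda/15)^(-n), which is not in l^2. So every |lambda| < 15 lies in the residual spectrum. The boundary |lambda| = 15 is in the approximate point spectrum (the spectrum is closed). Hence sigma(S) is the closed disk of radius 15.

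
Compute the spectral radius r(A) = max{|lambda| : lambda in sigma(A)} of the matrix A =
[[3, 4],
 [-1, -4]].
r(A) = (1 + sqrt(33))/2 ≈ 3.3723

The eigenvalues of A are the roots of its characteristic polynomial. With M = A (coefficients from the trace and determinant):
  p(λ) = det(λ I - M) = λ^2 + λ - 8.
For λ^2 + λ - 8 the discriminant is 33. It is nonnegative but not a perfect square, so the roots are real and irrational: λ = (-1 ± sqrt(33))/2 ≈ 2.3723, -3.3723.
Thus the eigenvalues (to 4 decimals) are 2.3723 (modulus 2.3723); -3.3723 (modulus 3.3723). The spectral radius is the largest modulus: r(A) = (1 + sqrt(33))/2 ≈ 3.3723. (Cross-check: r(A) ≤ ||A||_2 ≈ 6.3574; equality holds whenever A is normal, though it can also hold for some non-normal A.)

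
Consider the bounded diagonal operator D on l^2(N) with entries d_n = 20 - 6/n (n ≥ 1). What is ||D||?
||D|| = 20

For a diagonal operator on l^2 with entries d_n, ||D|| = sup_n |d_n|. Here d_1 = 14, d_2 = 17, ..., and d_n = 20 - 6/n increases monotonically toward 20. All terms lie in [14, 20), so |d_n| = d_n and the supremum is the limit 20, which is not attained by any individual d_n. Hence ||D|| = 20.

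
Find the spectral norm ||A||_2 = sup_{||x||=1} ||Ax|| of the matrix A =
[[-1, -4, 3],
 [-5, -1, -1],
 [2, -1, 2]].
||A||_2 ≈ 5.7636 (= sqrt(largest eigenvalue of A^T A))

||A||_2 = sigma_max(A) = sqrt(lambda_max(A^T A)). Form the symmetric matrix M = A^T A =
[[30, 7, 6],
 [7, 18, -13],
 [6, -13, 14]].
Its characteristic polynomial (trace, sum of principal 2x2 minors, determinant of M give the coefficients) is
  p(λ) = det(λ I - M) = λ^3 - 62λ^2 + 958λ - 64.
No integer candidate from the rational root theorem (±divisors of 64) is a root, so the roots are irrational. The cubic discriminant is Δ = 18314800 > 0, so there are three distinct real roots. p(0) = -64 and p(1) = 833 have opposite signs, so a root lies in (0, 1); Newton's method refines it to λ ≈ 0.0671. p(28) = 104 and p(29) = -35 have opposite signs, so a root lies in (28, 29); Newton's method refines it to λ ≈ 28.7133. p(33) = -31 and p(34) = 140 have opposite signs, so a root lies in (33, 34); Newton's method refines it to λ ≈ 33.2196. Check (Vieta): the three roots sum to 62, matching tr M = 62.
So the eigenvalues of A^T A are ≈ 0.0671, 28.7133, 33.2196 (all ≥ 0, as they must be for A^T A). The largest is λ_max ≈ 33.2196, hence ||A||_2 = sqrt(λ_max) ≈ 5.7636.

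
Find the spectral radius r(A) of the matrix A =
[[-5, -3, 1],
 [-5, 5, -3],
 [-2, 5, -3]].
r(A) ≈ 6.3327

The eigenvalues of A are the roots of its characteristic polynomial. With M = A (coefficients from the trace, the sum of principal 2x2 minors, and det A):
  p(λ) = det(λ I - M) = λ^3 + 3λ^2 - 23λ - 12.
No integer candidate from the rational root theorem (±divisors of 12) is a root, so the roots are irrational. The cubic discriminant is Δ = 65741 > 0, so there are three distinct real roots. p(-7) = -47 and p(-6) = 18 have opposite signs, so a root lies in (-7, -6); Newton's method refines it to λ ≈ -6.3327. p(-1) = 13 and p(0) = -12 have opposite signs, so a root lies in (-1, 0); Newton's method refines it to λ ≈ -0.495. p(3) = -27 and p(4) = 8 have opposite signs, so a root lies in (3, 4); Newton's method refines it to λ ≈ 3.8278. Check (Vieta): the three roots sum to -3, matching tr M = -3.
Thus the eigenvalues (to 4 decimals) are -6.3327 (modulus 6.3327); -0.495 (modulus 0.495); 3.8278 (modulus 3.8278). The spectral radius is the largest modulus: r(A) ≈ 6.3327. (Cross-check: r(A) ≤ ||A||_2 ≈ 9.682; equality holds whenever A is normal, though it can also hold for some non-normal A.)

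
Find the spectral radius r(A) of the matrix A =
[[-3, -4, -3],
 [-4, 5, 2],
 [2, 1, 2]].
r(A) ≈ 6.7492

The eigenvalues of A are the roots of its characteristic polynomial. With M = A (coefficients from the trace, the sum of principal 2x2 minors, and det A):
  p(λ) = det(λ I - M) = λ^3 - 4λ^2 - 23λ + 30.
No integer candidate from the rational root theorem (±divisors of 30) is a root, so the roots are irrational. The cubic discriminant is Δ = 90192 > 0, so there are three distinct real roots. p(-4) = -6 and p(-3) = 36 have opposite signs, so a root lies in (-4, -3); Newton's method refines it to λ ≈ -3.8915. p(1) = 4 and p(2) = -24 have opposite signs, so a root lies in (1, 2); Newton's method refines it to λ ≈ 1.1422. p(6) = -36 and p(7) = 16 have opposite signs, so a root lies in (6, 7); Newton's method refines it to λ ≈ 6.7492. Check (Vieta): the three roots sum to 4, matching tr M = 4.
Thus the eigenvalues (to 4 decimals) are -3.8915 (modulus 3.8915); 1.1422 (modulus 1.1422); 6.7492 (modulus 6.7492). The spectral radius is the largest modulus: r(A) ≈ 6.7492. (Cross-check: r(A) ≤ ||A||_2 ≈ 7.5366; equality holds whenever A is normal, though it can also hold for some non-normal A.)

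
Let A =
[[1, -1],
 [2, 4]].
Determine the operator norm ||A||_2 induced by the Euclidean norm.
||A||_2 = sqrt((22 + sqrt(340))/2) ≈ 4.4966 (= sqrt(largest eigenvalue of A^T A))

||A||_2 = sigma_max(A) = sqrt(lambda_max(A^T A)). Form the symmetric matrix M = A^T A =
[[5, 7],
 [7, 17]].
Its characteristic polynomial (trace, determinant of M give the coefficients) is
  p(λ) = det(λ I - M) = λ^2 - 22λ + 36.
For λ^2 - 22λ + 36 the discriminant is 340. It is nonnegative but not a perfect square, so the roots are real and irrational: λ = (22 ± sqrt(340))/2 ≈ 20.2195, 1.7805.
So the eigenvalues of A^T A are ≈ 1.7805, 20.2195 (all ≥ 0, as they must be for A^T A). The largest is λ_max = (22 + sqrt(340))/2 ≈ 20.2195, hence ||A||_2 = sqrt(λ_max) = sqrt((22 + sqrt(340))/2) ≈ 4.4966.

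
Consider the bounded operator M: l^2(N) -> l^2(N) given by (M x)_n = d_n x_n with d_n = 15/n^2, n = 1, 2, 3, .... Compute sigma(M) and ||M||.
sigma(M) = {15/n^2 : n ≥ 1} ∪ {0}; ||M|| = 15

A bounded diagonal operator on l^2 with diagonal entries d_n has spectrum equal to the closure of {d_n : n ≥ 1}: every d_n is an eigenvalue (with eigenvector e_n), so {d_n} ⊂ sigma(M); the spectrum is closed, so its closure is too; and for lambda not in the closure, (M - lambda I) has bounded inverse (the diagonal entries 1/(d_n - lambda) are bounded). For our sequence d_n = 15/n^2, n = 1, 2, 3, ...:
  - {d_n} = {15/n^2 : n ≥ 1}; the only limit point is 0
  - closure = {15/n^2 : n ≥ 1} ∪ {0}
For the norm: a diagonal operator has ||M|| = sup_n |d_n|. Here d_n = 15/n^2 is positive and decreasing, so sup_n |d_n| = d_1 = 15. So ||M|| = 15.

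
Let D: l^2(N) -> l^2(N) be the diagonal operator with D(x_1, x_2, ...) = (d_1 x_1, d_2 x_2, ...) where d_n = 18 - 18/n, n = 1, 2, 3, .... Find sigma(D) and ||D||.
sigma(D) = {18 - 18/n : n ≥ 1} ∪ {18}; ||D|| = 18

A bounded diagonal operator on l^2 with diagonal entries d_n has spectrum equal to the closure of {d_n : n ≥ 1}: every d_n is an eigenvalue (with eigenvector e_n), so {d_n} ⊂ sigma(D); the spectrum is closed, so its closure is too; and for lambda not in the closure, (D - lambda I) has bounded inverse (the diagonal entries 1/(d_n - lambda) are bounded). For our sequence d_n = 18 - 18/n, n = 1, 2, 3, ...:
  - {d_n} = {18 - 18/n : n ≥ 1}; the only limit point is 18
  - closure = {18 - 18/n : n ≥ 1} ∪ {18}
For the norm: a diagonal operator has ||D|| = sup_n |d_n|. Here d_n = 18 - 18/n increases monotonically from d_1 = 0 toward 18, with all terms in [0, 18); so sup_n |d_n| = 18 (the supremum is the limit, not attained). So ||D|| = 18.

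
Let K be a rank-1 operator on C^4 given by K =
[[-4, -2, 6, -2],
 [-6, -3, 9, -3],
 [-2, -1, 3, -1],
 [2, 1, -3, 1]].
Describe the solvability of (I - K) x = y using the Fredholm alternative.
(I - K) is invertible (det(I - K) = 4 ≠ 0), so for every y in C^4 the equation (I - K) x = y has a unique solution.

K has rank 1, so it is an outer product K = u v^T: every row of K is a multiple of one row vector. Reading off the entries, u = (-2, -3, -1, 1) and v = (2, 1, -3, 1) (row i of K equals u_i·v^T). A rank-one matrix u v^T satisfies K u = u (v·u) and kills the (3)-dimensional subspace v^⊥, so its characteristic polynomial is lambda^3 (lambda - v·u) with v·u = tr K = -3. Hence the eigenvalues of I - K are 1 (multiplicity 3) and 1 - (-3) = 4, so det(I - K) = 4. (Direct check: I - K =
[[5, 2, -6, 2],
 [6, 4, -9, 3],
 [2, 1, -2, 1],
 [-2, -1, 3, 0]]
has determinant 4.) The finite-dimensional Fredholm alternative says: either (I - K) is invertible, or ker(I - K) ≠ {0} and then range(I - K) = ker((I - K)^*)^⊥, with dim ker(I - K) = dim ker((I - K)^*). Since det(I - K) ≠ 0, 1 is not an eigenvalue of K and ker(I - K) = {0}, so we are in the first case: for every y there is a unique x = (I - K)^(-1) y. Explicitly, by the Sherman–Morrison formula, (I - u v^T)^(-1) = I + u v^T/(1 - v·u), i.e. (I - K)^(-1) = I + K/(4).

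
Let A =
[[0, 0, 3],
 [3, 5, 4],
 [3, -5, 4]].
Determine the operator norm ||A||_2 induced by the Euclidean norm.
||A||_2 = sqrt((59 + sqrt(2833))/2) ≈ 7.4909 (= sqrt(largest eigenvalue of A^T A))

||A||_2 = sigma_max(A) = sqrt(lambda_max(A^T A)). Form the symmetric matrix M = A^T A =
[[18, 0, 24],
 [0, 50, 0],
 [24, 0, 41]].
Its characteristic polynomial (trace, sum of principal 2x2 minors, determinant of M give the coefficients) is
  p(λ) = det(λ I - M) = λ^3 - 109λ^2 + 3112λ - 8100.
By the rational root theorem any rational root is an integer divisor of 8100. Testing λ = 50: p(50) = 125000 - 272500 + 155600 - 8100 = 0, so λ = 50 is a root. Dividing out (λ - 50) leaves p(λ) = (λ - 50)(λ^2 - 59λ + 162). For λ^2 - 59λ + 162 the discriminant is 2833. It is nonnegative but not a perfect square, so the roots are real and irrational: λ = (59 ± sqrt(2833))/2 ≈ 56.113, 2.887.
So the eigenvalues of A^T A are ≈ 2.887, 50, 56.113 (all ≥ 0, as they must be for A^T A). The largest is λ_max = (59 + sqrt(2833))/2 ≈ 56.113, hence ||A||_2 = sqrt(λ_max) = sqrt((59 + sqrt(2833))/2) ≈ 7.4909.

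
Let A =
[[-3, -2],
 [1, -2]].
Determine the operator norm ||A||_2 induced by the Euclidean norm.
||A||_2 = sqrt((18 + sqrt(68))/2) ≈ 3.6226 (= sqrt(largest eigenvalue of A^T A))

||A||_2 = sigma_max(A) = sqrt(lambda_max(A^T A)). Form the symmetric matrix M = A^T A =
[[10, 4],
 [4, 8]].
Its characteristic polynomial (trace, determinant of M give the coefficients) is
  p(λ) = det(λ I - M) = λ^2 - 18λ + 64.
For λ^2 - 18λ + 64 the discriminant is 68. It is nonnegative but not a perfect square, so the roots are real and irrational: λ = (18 ± sqrt(68))/2 ≈ 13.1231, 4.8769.
So the eigenvalues of A^T A are ≈ 4.8769, 13.1231 (all ≥ 0, as they must be for A^T A). The largest is λ_max = (18 + sqrt(68))/2 ≈ 13.1231, hence ||A||_2 = sqrt(λ_max) = sqrt((18 + sqrt(68))/2) ≈ 3.6226.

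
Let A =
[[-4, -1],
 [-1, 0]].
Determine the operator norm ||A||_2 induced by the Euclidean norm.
||A||_2 = sqrt((18 + sqrt(320))/2) ≈ 4.2361 (= sqrt(largest eigenvalue of A^T A))

||A||_2 = sigma_max(A) = sqrt(lambda_max(A^T A)). Form the symmetric matrix M = A^T A =
[[17, 4],
 [4, 1]].
Its characteristic polynomial (trace, determinant of M give the coefficients) is
  p(λ) = det(λ I - M) = λ^2 - 18λ + 1.
For λ^2 - 18λ + 1 the discriminant is 320. It is nonnegative but not a perfect square, so the roots are real and irrational: λ = (18 ± sqrt(320))/2 ≈ 17.9443, 0.0557.
So the eigenvalues of A^T A are ≈ 0.0557, 17.9443 (all ≥ 0, as they must be for A^T A). The largest is λ_max = (18 + sqrt(320))/2 ≈ 17.9443, hence ||A||_2 = sqrt(λ_max) = sqrt((18 + sqrt(320))/2) ≈ 4.2361.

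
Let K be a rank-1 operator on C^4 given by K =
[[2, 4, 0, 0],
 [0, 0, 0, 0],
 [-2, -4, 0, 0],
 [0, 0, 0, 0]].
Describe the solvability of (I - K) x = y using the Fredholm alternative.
(I - K) is invertible (det(I - K) = -1 ≠ 0), so for every y in C^4 the equation (I - K) x = y has a unique solution.

K has rank 1, so it is an outer product K = u v^T: every row of K is a multiple of one row vector. Reading off the entries, u = (2, 0, -2, 0) and v = (1, 2, 0, 0) (row i of K equals u_i·v^T). A rank-one matrix u v^T satisfies K u = u (v·u) and kills the (3)-dimensional subspace v^⊥, so its characteristic polynomial is lambda^3 (lambda - v·u) with v·u = tr K = 2. Hence the eigenvalues of I - K are 1 (multiplicity 3) and 1 - (2) = -1, so det(I - K) = -1. (Direct check: I - K =
[[-1, -4, 0, 0],
 [0, 1, 0, 0],
 [2, 4, 1, 0],
 [0, 0, 0, 1]]
has determinant -1.) The finite-dimensional Fredholm alternative says: either (I - K) is invertible, or ker(I - K) ≠ {0} and then range(I - K) = ker((I - K)^*)^⊥, with dim ker(I - K) = dim ker((I - K)^*). Since det(I - K) ≠ 0, 1 is not an eigenvalue of K and ker(I - K) = {0}, so we are in the first case: for every y there is a unique x = (I - K)^(-1) y. Explicitly, by the Sherman–Morrison formula, (I - u v^T)^(-1) = I + u v^T/(1 - v·u), i.e. (I - K)^(-1) = I - K.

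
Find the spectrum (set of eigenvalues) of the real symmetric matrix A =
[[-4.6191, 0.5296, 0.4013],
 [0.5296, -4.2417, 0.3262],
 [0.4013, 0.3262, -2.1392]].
sigma(A) ≈ {-5, -4, -2}

A is real symmetric, so its spectrum consists of real eigenvalues. Expanding the characteristic polynomial of the displayed matrix gives
  det(λ I - A) = p(λ) = λ^3 + (11)λ^2 + (38)λ + (40).
Solving p(λ) = 0 yields eigenvalues ≈ -5, -4, -2. (A is shown rounded to 4 decimals, so these recover the underlying integer eigenvalues to within that precision.)
Verification: the trace of A = -11 equals the sum of eigenvalues -11, and det(A) ≈ -39.9998 matches the eigenvalue product -40.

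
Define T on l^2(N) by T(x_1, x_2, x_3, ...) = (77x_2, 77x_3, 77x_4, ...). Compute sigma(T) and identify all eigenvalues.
sigma(T) = closed disk {z in C : |z| ≤ 77}; sigma_p(T) = open disk {z in C : |z| < 77}

Note T = 77·V where V is the unit left shift (V x)_k = x_{k+1}; so sigma(T) = 77·sigma(V) and ||T|| = 77||V||. ||T x||^2 = 5929sum_{k≥2} |x_k|^2 ≤ 5929||x||^2, with equality on {x : x_1 = 0}, so ||T|| = 77. For any lambda with |lambda| < 77, set r = lambda/77 (|r| < 1); the vector x = (1, r, r^2, ...) is in l^2 and satisfies T x = 77(r, r^2, ...) = lambda x, so lambda is an eigenvalue. On the boundary |lambda| = 77 the geometric series diverges, so no l^2 eigenvector exists, but these lambda lie in the approximate point spectrum. Hence sigma(T) is the closed disk of radius 77 and sigma_p(T) is the open disk.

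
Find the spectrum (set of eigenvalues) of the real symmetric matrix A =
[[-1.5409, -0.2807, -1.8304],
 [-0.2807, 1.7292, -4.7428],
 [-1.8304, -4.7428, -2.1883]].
sigma(A) ≈ {-6, -1, 5}

A is real symmetric, so its spectrum consists of real eigenvalues. Expanding the characteristic polynomial of the displayed matrix gives
  det(λ I - A) = p(λ) = λ^3 + (2)λ^2 + (-29)λ + (-29.9974).
Solving p(λ) = 0 yields eigenvalues ≈ -6, -1, 5. (A is shown rounded to 4 decimals, so these recover the underlying integer eigenvalues to within that precision.)
Verification: the trace of A = -2 equals the sum of eigenvalues -2, and det(A) ≈ 29.9974 matches the eigenvalue product 30.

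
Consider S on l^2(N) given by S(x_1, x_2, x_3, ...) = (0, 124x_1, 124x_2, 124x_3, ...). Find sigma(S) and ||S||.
sigma(S) = closed disk {z in C : |z| ≤ 124}; ||S|| = 124

Note S = 124·U where U is the unit right shift (U x)_k = x_{k-1} (with x_0 := 0); so ||S|| = 124||U|| and sigma(S) = 124·sigma(U). ||S x||^2 = sum_{k≥1} |124x_k|^2 = 15376||x||^2, so ||S|| = 124 and sigma(S) ⊂ {|z| ≤ 124}. For any |lambda| < 124, the equation (S - lambda I) x = 0 forces x_1 = 0, then 124x_k = lambda x_{k+1} ⇒ x = 0, so S has no eigenvalues. But (S - lambda I) is not surjective for |lambda| < 124: solving (S - lambda I) x = e_1 would require x_n proportional to (lambda/124)^(-n), which is not in l^2. So every |lambda| < 124 lies in the residual spectrum. The boundary |lambda| = 124 is in the approximate point spectrum (the spectrum is closed). Hence sigma(S) is the closed disk of radius 124.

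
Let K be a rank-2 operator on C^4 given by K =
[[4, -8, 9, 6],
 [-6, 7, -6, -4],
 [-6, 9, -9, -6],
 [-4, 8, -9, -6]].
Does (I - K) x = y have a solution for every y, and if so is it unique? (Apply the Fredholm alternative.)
(I - K) is invertible (det(I - K) = -16 ≠ 0), so for every y in C^4 the equation (I - K) x = y has a unique solution.

K has rank 2 and factors as K = U V^T = u1 v1^T + u2 v2^T with u1 = (3, -2, -3, -3), v1 = (2, -3, 3, 2), u2 = (1, 1, 0, -1), v2 = (-2, 1, 0, 0) (multiplying out reproduces the displayed K). The nonzero eigenvalues of U V^T coincide with those of the 2 x 2 matrix G = V^T U = [[v1·u1, v1·u2], [v2·u1, v2·u2]] = [[-3, -3], [-8, -1]], and by the Sylvester determinant identity det(I_4 - U V^T) = det(I_2 - V^T U) = det([[4, 3], [8, 2]]) = (4)(2) - (3)(8) = -16. (Direct check: I - K =
[[-3, 8, -9, -6],
 [6, -6, 6, 4],
 [6, -9, 10, 6],
 [4, -8, 9, 7]]
has determinant -16.) The finite-dimensional Fredholm alternative says: either (I - K) is invertible, or ker(I - K) ≠ {0} and then range(I - K) = ker((I - K)^*)^⊥, with dim ker(I - K) = dim ker((I - K)^*). Since det(I - K) ≠ 0, 1 is not an eigenvalue of K and ker(I - K) = {0}, so we are in the first case: for every y there is a unique x = (I - K)^(-1) y. (Explicitly, by the Woodbury identity, (I - U V^T)^(-1) = I + U (I_2 - G)^(-1) V^T.)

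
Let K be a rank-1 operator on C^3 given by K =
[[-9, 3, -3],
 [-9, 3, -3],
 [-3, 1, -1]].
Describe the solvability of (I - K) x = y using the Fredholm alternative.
(I - K) is invertible (det(I - K) = 8 ≠ 0), so for every y in C^3 the equation (I - K) x = y has a unique solution.

K has rank 1, so it is an outer product K = u v^T: every row of K is a multiple of one row vector. Reading off the entries, u = (3, 3, 1) and v = (-3, 1, -1) (row i of K equals u_i·v^T). A rank-one matrix u v^T satisfies K u = u (v·u) and kills the (2)-dimensional subspace v^⊥, so its characteristic polynomial is lambda^2 (lambda - v·u) with v·u = tr K = -7. Hence the eigenvalues of I - K are 1 (multiplicity 2) and 1 - (-7) = 8, so det(I - K) = 8. (Direct check: I - K =
[[10, -3, 3],
 [9, -2, 3],
 [3, -1, 2]]
has determinant 8.) The finite-dimensional Fredholm alternative says: either (I - K) is invertible, or ker(I - K) ≠ {0} and then range(I - K) = ker((I - K)^*)^⊥, with dim ker(I - K) = dim ker((I - K)^*). Since det(I - K) ≠ 0, 1 is not an eigenvalue of K and ker(I - K) = {0}, so we are in the first case: for every y there is a unique x = (I - K)^(-1) y. Explicitly, by the Sherman–Morrison formula, (I - u v^T)^(-1) = I + u v^T/(1 - v·u), i.e. (I - K)^(-1) = I + K/(8).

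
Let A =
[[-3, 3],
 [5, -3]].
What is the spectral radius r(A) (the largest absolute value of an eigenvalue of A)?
r(A) = (6 + sqrt(60))/2 ≈ 6.873

The eigenvalues of A are the roots of its characteristic polynomial. With M = A (coefficients from the trace and determinant):
  p(λ) = det(λ I - M) = λ^2 + 6λ - 6.
For λ^2 + 6λ - 6 the discriminant is 60. It is nonnegative but not a perfect square, so the roots are real and irrational: λ = (-6 ± sqrt(60))/2 ≈ 0.873, -6.873.
Thus the eigenvalues (to 4 decimals) are 0.873 (modulus 0.873); -6.873 (modulus 6.873). The spectral radius is the largest modulus: r(A) = (6 + sqrt(60))/2 ≈ 6.873. (Cross-check: r(A) ≤ ||A||_2 ≈ 7.1623; equality holds whenever A is normal, though it can also hold for some non-normal A.)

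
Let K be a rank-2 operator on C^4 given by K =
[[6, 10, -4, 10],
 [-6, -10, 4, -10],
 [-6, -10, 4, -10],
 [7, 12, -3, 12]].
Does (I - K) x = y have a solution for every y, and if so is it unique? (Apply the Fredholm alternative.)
(I - K) is invertible (det(I - K) = 9 ≠ 0), so for every y in C^4 the equation (I - K) x = y has a unique solution.

K has rank 2 and factors as K = U V^T = u1 v1^T + u2 v2^T with u1 = (-2, 2, 2, -2), v1 = (-2, -3, 3, -3), u2 = (-2, 2, 2, -3), v2 = (-1, -2, -1, -2) (multiplying out reproduces the displayed K). The nonzero eigenvalues of U V^T coincide with those of the 2 x 2 matrix G = V^T U = [[v1·u1, v1·u2], [v2·u1, v2·u2]] = [[10, 13], [0, 2]], and by the Sylvester determinant identity det(I_4 - U V^T) = det(I_2 - V^T U) = det([[-9, -13], [0, -1]]) = (-9)(-1) - (-13)(0) = 9. (Direct check: I - K =
[[-5, -10, 4, -10],
 [6, 11, -4, 10],
 [6, 10, -3, 10],
 [-7, -12, 3, -11]]
has determinant 9.) The finite-dimensional Fredholm alternative says: either (I - K) is invertible, or ker(I - K) ≠ {0} and then range(I - K) = ker((I - K)^*)^⊥, with dim ker(I - K) = dim ker((I - K)^*). Since det(I - K) ≠ 0, 1 is not an eigenvalue of K and ker(I - K) = {0}, so we are in the first case: for every y there is a unique x = (I - K)^(-1) y. (Explicitly, by the Woodbury identity, (I - U V^T)^(-1) = I + U (I_2 - G)^(-1) V^T.)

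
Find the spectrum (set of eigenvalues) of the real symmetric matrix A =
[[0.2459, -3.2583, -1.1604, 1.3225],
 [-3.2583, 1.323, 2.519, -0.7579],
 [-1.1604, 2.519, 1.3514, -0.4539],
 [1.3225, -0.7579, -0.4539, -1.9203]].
sigma(A) ≈ {-3, -2, 0, 6}

A is real symmetric, so its spectrum consists of real eigenvalues. Expanding the characteristic polynomial of the displayed matrix gives
  det(λ I - A) = p(λ) = λ^4 + (-1)λ^3 + (-24)λ^2 + (-36)λ + (0).
Solving p(λ) = 0 yields eigenvalues ≈ -3, -2, 0, 6. (A is shown rounded to 4 decimals, so these recover the underlying integer eigenvalues to within that precision.)
Verification: the trace of A = 1 equals the sum of eigenvalues 1, and det(A) ≈ 0.0006 matches the eigenvalue product 0.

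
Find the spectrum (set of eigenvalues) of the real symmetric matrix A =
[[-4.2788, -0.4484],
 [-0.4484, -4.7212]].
sigma(A) ≈ {-5, -4}

A is real symmetric, so its spectrum consists of real eigenvalues. Expanding the characteristic polynomial of the displayed matrix gives
  det(λ I - A) = p(λ) = λ^2 + (9)λ + (20).
Solving p(λ) = 0 yields eigenvalues ≈ -5, -4. (A is shown rounded to 4 decimals, so these recover the underlying integer eigenvalues to within that precision.)
Verification: the trace of A = -9 equals the sum of eigenvalues -9, and det(A) ≈ 20.0000 matches the eigenvalue product 20.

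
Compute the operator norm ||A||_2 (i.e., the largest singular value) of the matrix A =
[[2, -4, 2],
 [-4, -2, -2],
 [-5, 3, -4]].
||A||_2 ≈ 8.8169 (= sqrt(largest eigenvalue of A^T A))

||A||_2 = sigma_max(A) = sqrt(lambda_max(A^T A)). Form the symmetric matrix M = A^T A =
[[45, -15, 32],
 [-15, 29, -16],
 [32, -16, 24]].
Its characteristic polynomial (trace, sum of principal 2x2 minors, determinant of M give the coefficients) is
  p(λ) = det(λ I - M) = λ^3 - 98λ^2 + 1576λ - 64.
No integer candidate from the rational root theorem (±divisors of 64) is a root, so the roots are irrational. The cubic discriminant is Δ = 8133329152 > 0, so there are three distinct real roots. p(0) = -64 and p(1) = 1415 have opposite signs, so a root lies in (0, 1); Newton's method refines it to λ ≈ 0.0407. p(20) = 256 and p(21) = -925 have opposite signs, so a root lies in (20, 21); Newton's method refines it to λ ≈ 20.2221. p(77) = -3221 and p(78) = 1184 have opposite signs, so a root lies in (77, 78); Newton's method refines it to λ ≈ 77.7371. Check (Vieta): the three roots sum to 98, matching tr M = 98.
So the eigenvalues of A^T A are ≈ 0.0407, 20.2221, 77.7371 (all ≥ 0, as they must be for A^T A). The largest is λ_max ≈ 77.7371, hence ||A||_2 = sqrt(λ_max) ≈ 8.8169.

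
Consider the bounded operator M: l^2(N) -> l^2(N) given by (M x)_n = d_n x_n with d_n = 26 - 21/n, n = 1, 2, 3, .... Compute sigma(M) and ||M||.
sigma(M) = {26 - 21/n : n ≥ 1} ∪ {26}; ||M|| = 26

A bounded diagonal operator on l^2 with diagonal entries d_n has spectrum equal to the closure of {d_n : n ≥ 1}: every d_n is an eigenvalue (with eigenvector e_n), so {d_n} ⊂ sigma(M); the spectrum is closed, so its closure is too; and for lambda not in the closure, (M - lambda I) has bounded inverse (the diagonal entries 1/(d_n - lambda) are bounded). For our sequence d_n = 26 - 21/n, n = 1, 2, 3, ...:
  - {d_n} = {26 - 21/n : n ≥ 1}; the only limit point is 26
  - closure = {26 - 21/n : n ≥ 1} ∪ {26}
For the norm: a diagonal operator has ||M|| = sup_n |d_n|. Here d_n = 26 - 21/n increases monotonically from d_1 = 5 toward 26, with all terms in [5, 26); so sup_n |d_n| = 26 (the supremum is the limit, not attained). So ||M|| = 26.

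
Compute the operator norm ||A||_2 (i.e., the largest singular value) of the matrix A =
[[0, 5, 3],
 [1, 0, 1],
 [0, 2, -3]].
||A||_2 ≈ 5.8569 (= sqrt(largest eigenvalue of A^T A))

||A||_2 = sigma_max(A) = sqrt(lambda_max(A^T A)). Form the symmetric matrix M = A^T A =
[[1, 0, 1],
 [0, 29, 9],
 [1, 9, 19]].
Its characteristic polynomial (trace, sum of principal 2x2 minors, determinant of M give the coefficients) is
  p(λ) = det(λ I - M) = λ^3 - 49λ^2 + 517λ - 441.
No integer candidate from the rational root theorem (±divisors of 441) is a root, so the roots are irrational. The cubic discriminant is Δ = 77316768 > 0, so there are three distinct real roots. p(0) = -441 and p(1) = 28 have opposite signs, so a root lies in (0, 1); Newton's method refines it to λ ≈ 0.9341. p(13) = 196 and p(14) = -63 have opposite signs, so a root lies in (13, 14); Newton's method refines it to λ ≈ 13.7625. p(34) = -203 and p(35) = 504 have opposite signs, so a root lies in (34, 35); Newton's method refines it to λ ≈ 34.3034. Check (Vieta): the three roots sum to 49, matching tr M = 49.
So the eigenvalues of A^T A are ≈ 0.9341, 13.7625, 34.3034 (all ≥ 0, as they must be for A^T A). The largest is λ_max ≈ 34.3034, hence ||A||_2 = sqrt(λ_max) ≈ 5.8569.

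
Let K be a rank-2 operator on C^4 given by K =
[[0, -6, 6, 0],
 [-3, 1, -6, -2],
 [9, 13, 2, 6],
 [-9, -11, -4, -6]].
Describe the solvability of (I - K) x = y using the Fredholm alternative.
(I - K) is invertible (det(I - K) = -4 ≠ 0), so for every y in C^4 the equation (I - K) x = y has a unique solution.

K has rank 2 and factors as K = U V^T = u1 v1^T + u2 v2^T with u1 = (-3, 2, 2, -1), v1 = (0, 2, -2, 0), u2 = (0, -1, 3, -3), v2 = (3, 3, 2, 2) (multiplying out reproduces the displayed K). The nonzero eigenvalues of U V^T coincide with those of the 2 x 2 matrix G = V^T U = [[v1·u1, v1·u2], [v2·u1, v2·u2]] = [[0, -8], [-1, -3]], and by the Sylvester determinant identity det(I_4 - U V^T) = det(I_2 - V^T U) = det([[1, 8], [1, 4]]) = (1)(4) - (8)(1) = -4. (Direct check: I - K =
[[1, 6, -6, 0],
 [3, 0, 6, 2],
 [-9, -13, -1, -6],
 [9, 11, 4, 7]]
has determinant -4.) The finite-dimensional Fredholm alternative says: either (I - K) is invertible, or ker(I - K) ≠ {0} and then range(I - K) = ker((I - K)^*)^⊥, with dim ker(I - K) = dim ker((I - K)^*). Since det(I - K) ≠ 0, 1 is not an eigenvalue of K and ker(I - K) = {0}, so we are in the first case: for every y there is a unique x = (I - K)^(-1) y. (Explicitly, by the Woodbury identity, (I - U V^T)^(-1) = I + U (I_2 - G)^(-1) V^T.)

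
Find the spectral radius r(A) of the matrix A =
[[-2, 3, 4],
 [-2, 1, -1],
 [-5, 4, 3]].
r(A) ≈ 4.9508

The eigenvalues of A are the roots of its characteristic polynomial. With M = A (coefficients from the trace, the sum of principal 2x2 minors, and det A):
  p(λ) = det(λ I - M) = λ^3 - 2λ^2 + 25λ - 7.
No integer candidate from the rational root theorem (±divisors of 7) is a root, so the roots are irrational. The cubic discriminant is Δ = -55247 < 0, so there is one real root and a complex-conjugate pair. p(0) = -7 and p(1) = 17 have opposite signs, so a root lies in (0, 1); Newton's method refines it to λ ≈ 0.2856. Dividing out (λ - (0.2856)) leaves approximately λ^2 - 1.7144λ + 24.5104. For λ^2 - 1.7144λ + 24.5104 the discriminant is -95.1023. It is negative, so the remaining roots are the complex-conjugate pair λ ≈ 0.8572 ± 4.876i. Their product equals the constant term, so |λ|^2 ≈ 24.5104 and |λ| ≈ 4.9508.
Thus the eigenvalues (to 4 decimals) are 0.2856 (modulus 0.2856); 0.8572 ± 4.876i (modulus 4.9508). The spectral radius is the largest modulus: r(A) ≈ 4.9508. (Cross-check: r(A) ≤ ||A||_2 ≈ 8.7572; equality holds whenever A is normal, though it can also hold for some non-normal A.)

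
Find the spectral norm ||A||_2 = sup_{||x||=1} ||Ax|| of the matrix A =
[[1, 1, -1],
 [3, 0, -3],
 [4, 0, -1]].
||A||_2 ≈ 5.8684 (= sqrt(largest eigenvalue of A^T A))

||A||_2 = sigma_max(A) = sqrt(lambda_max(A^T A)). Form the symmetric matrix M = A^T A =
[[26, 1, -14],
 [1, 1, -1],
 [-14, -1, 11]].
Its characteristic polynomial (trace, sum of principal 2x2 minors, determinant of M give the coefficients) is
  p(λ) = det(λ I - M) = λ^3 - 38λ^2 + 125λ - 81.
No integer candidate from the rational root theorem (±divisors of 81) is a root, so the roots are irrational. The cubic discriminant is Δ = 3719825 > 0, so there are three distinct real roots. p(0) = -81 and p(1) = 7 have opposite signs, so a root lies in (0, 1); Newton's method refines it to λ ≈ 0.8758. p(2) = 25 and p(3) = -21 have opposite signs, so a root lies in (2, 3); Newton's method refines it to λ ≈ 2.6855. p(34) = -455 and p(35) = 619 have opposite signs, so a root lies in (34, 35); Newton's method refines it to λ ≈ 34.4387. Check (Vieta): the three roots sum to 38, matching tr M = 38.
So the eigenvalues of A^T A are ≈ 0.8758, 2.6855, 34.4387 (all ≥ 0, as they must be for A^T A). The largest is λ_max ≈ 34.4387, hence ||A||_2 = sqrt(λ_max) ≈ 5.8684.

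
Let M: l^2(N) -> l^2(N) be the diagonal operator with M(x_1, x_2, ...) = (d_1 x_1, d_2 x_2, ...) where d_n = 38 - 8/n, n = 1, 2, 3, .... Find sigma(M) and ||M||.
sigma(M) = {38 - 8/n : n ≥ 1} ∪ {38}; ||M|| = 38

A bounded diagonal operator on l^2 with diagonal entries d_n has spectrum equal to the closure of {d_n : n ≥ 1}: every d_n is an eigenvalue (with eigenvector e_n), so {d_n} ⊂ sigma(M); the spectrum is closed, so its closure is too; and for lambda not in the closure, (M - lambda I) has bounded inverse (the diagonal entries 1/(d_n - lambda) are bounded). For our sequence d_n = 38 - 8/n, n = 1, 2, 3, ...:
  - {d_n} = {38 - 8/n : n ≥ 1}; the only limit point is 38
  - closure = {38 - 8/n : n ≥ 1} ∪ {38}
For the norm: a diagonal operator has ||M|| = sup_n |d_n|. Here d_n = 38 - 8/n increases monotonically from d_1 = 30 toward 38, with all terms in [30, 38); so sup_n |d_n| = 38 (the supremum is the limit, not attained). So ||M|| = 38.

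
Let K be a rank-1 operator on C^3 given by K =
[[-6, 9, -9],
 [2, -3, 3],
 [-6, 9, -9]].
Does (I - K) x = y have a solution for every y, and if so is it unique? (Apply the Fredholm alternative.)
(I - K) is invertible (det(I - K) = 19 ≠ 0), so for every y in C^3 the equation (I - K) x = y has a unique solution.

K has rank 1, so it is an outer product K = u v^T: every row of K is a multiple of one row vector. Reading off the entries, u = (-3, 1, -3) and v = (2, -3, 3) (row i of K equals u_i·v^T). A rank-one matrix u v^T satisfies K u = u (v·u) and kills the (2)-dimensional subspace v^⊥, so its characteristic polynomial is lambda^2 (lambda - v·u) with v·u = tr K = -18. Hence the eigenvalues of I - K are 1 (multiplicity 2) and 1 - (-18) = 19, so det(I - K) = 19. (Direct check: I - K =
[[7, -9, 9],
 [-2, 4, -3],
 [6, -9, 10]]
has determinant 19.) The finite-dimensional Fredholm alternative says: either (I - K) is invertible, or ker(I - K) ≠ {0} and then range(I - K) = ker((I - K)^*)^⊥, with dim ker(I - K) = dim ker((I - K)^*). Since det(I - K) ≠ 0, 1 is not an eigenvalue of K and ker(I - K) = {0}, so we are in the first case: for every y there is a unique x = (I - K)^(-1) y. Explicitly, by the Sherman–Morrison formula, (I - u v^T)^(-1) = I + u v^T/(1 - v·u), i.e. (I - K)^(-1) = I + K/(19).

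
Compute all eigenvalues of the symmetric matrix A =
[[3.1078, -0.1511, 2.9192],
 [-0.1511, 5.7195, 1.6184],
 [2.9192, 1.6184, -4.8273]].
sigma(A) ≈ {-6, 4, 6}

A is real symmetric, so its spectrum consists of real eigenvalues. Expanding the characteristic polynomial of the displayed matrix gives
  det(λ I - A) = p(λ) = λ^3 + (-4)λ^2 + (-36)λ + (144.0031).
Solving p(λ) = 0 yields eigenvalues ≈ -6, 4, 6. (A is shown rounded to 4 decimals, so these recover the underlying integer eigenvalues to within that precision.)
Verification: the trace of A = 4 equals the sum of eigenvalues 4, and det(A) ≈ -144.0031 matches the eigenvalue product -144.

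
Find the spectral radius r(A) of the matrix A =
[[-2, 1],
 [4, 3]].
r(A) = (1 + sqrt(41))/2 ≈ 3.7016

The eigenvalues of A are the roots of its characteristic polynomial. With M = A (coefficients from the trace and determinant):
  p(λ) = det(λ I - M) = λ^2 - λ - 10.
For λ^2 - λ - 10 the discriminant is 41. It is nonnegative but not a perfect square, so the roots are real and irrational: λ = (1 ± sqrt(41))/2 ≈ 3.7016, -2.7016.
Thus the eigenvalues (to 4 decimals) are 3.7016 (modulus 3.7016); -2.7016 (modulus 2.7016). The spectral radius is the largest modulus: r(A) = (1 + sqrt(41))/2 ≈ 3.7016. (Cross-check: r(A) ≤ ||A||_2 ≈ 5.1167; equality holds whenever A is normal, though it can also hold for some non-normal A.)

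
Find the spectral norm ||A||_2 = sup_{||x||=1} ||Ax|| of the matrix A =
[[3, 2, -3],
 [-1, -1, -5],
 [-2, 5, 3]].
||A||_2 ≈ 7.3787 (= sqrt(largest eigenvalue of A^T A))

||A||_2 = sigma_max(A) = sqrt(lambda_max(A^T A)). Form the symmetric matrix M = A^T A =
[[14, -3, -10],
 [-3, 30, 14],
 [-10, 14, 43]].
Its characteristic polynomial (trace, sum of principal 2x2 minors, determinant of M give the coefficients) is
  p(λ) = det(λ I - M) = λ^3 - 87λ^2 + 2007λ - 12769.
No integer candidate from the rational root theorem (±divisors of 12769) is a root, so the roots are irrational. The cubic discriminant is Δ = 247629312 > 0, so there are three distinct real roots. p(10) = -399 and p(11) = 112 have opposite signs, so a root lies in (10, 11); Newton's method refines it to λ ≈ 10.7612. p(21) = 272 and p(22) = -75 have opposite signs, so a root lies in (21, 22); Newton's method refines it to λ ≈ 21.7943. p(54) = -619 and p(55) = 816 have opposite signs, so a root lies in (54, 55); Newton's method refines it to λ ≈ 54.4445. Check (Vieta): the three roots sum to 87, matching tr M = 87.
So the eigenvalues of A^T A are ≈ 10.7612, 21.7943, 54.4445 (all ≥ 0, as they must be for A^T A). The largest is λ_max ≈ 54.4445, hence ||A||_2 = sqrt(λ_max) ≈ 7.3787.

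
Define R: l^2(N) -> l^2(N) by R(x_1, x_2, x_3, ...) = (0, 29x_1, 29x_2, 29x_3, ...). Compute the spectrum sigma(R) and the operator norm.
sigma(R) = closed disk {z in C : |z| ≤ 29}; ||R|| = 29

Note R = 29·U where U is the unit right shift (U x)_k = x_{k-1} (with x_0 := 0); so ||R|| = 29||U|| and sigma(R) = 29·sigma(U). ||R x||^2 = sum_{k≥1} |29x_k|^2 = 841||x||^2, so ||R|| = 29 and sigma(R) ⊂ {|z| ≤ 29}. For any |lambda| < 29, the equation (R - lambda I) x = 0 forces x_1 = 0, then 29x_k = lambda x_{k+1} ⇒ x = 0, so R has no eigenvalues. But (R - lambda I) is not surjective for |lambda| < 29: solving (R - lambda I) x = e_1 would require x_n proportional to (lambda/29)^(-n), which is not in l^2. So every |lambda| < 29 lies in the residual spectrum. The boundary |lambda| = 29 is in the approximate point spectrum (the spectrum is closed). Hence sigma(R) is the closed disk of radius 29.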